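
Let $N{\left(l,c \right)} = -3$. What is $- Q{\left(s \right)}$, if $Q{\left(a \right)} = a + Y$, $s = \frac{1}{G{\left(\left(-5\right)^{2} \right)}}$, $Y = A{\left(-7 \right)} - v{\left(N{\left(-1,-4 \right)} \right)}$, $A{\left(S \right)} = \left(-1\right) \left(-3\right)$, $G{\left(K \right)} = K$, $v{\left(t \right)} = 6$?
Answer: $\frac{74}{25} \approx 2.96$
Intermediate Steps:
$A{\left(S \right)} = 3$
$Y = -3$ ($Y = 3 - 6 = -3$)
$s = \frac{1}{25}$ ($s = \frac{1}{\left(-5\right)^{2}} = \frac{1}{25} \approx 0.04$)
$Q{\left(a \right)} = -3 + a$ ($Q{\left(a \right)} = a - 3 = -3 + a$)
$- Q{\left(s \right)} = - (-3 + \frac{1}{25}) = \left(-1\right) \left(- \frac{74}{25}\right) = \frac{74}{25}$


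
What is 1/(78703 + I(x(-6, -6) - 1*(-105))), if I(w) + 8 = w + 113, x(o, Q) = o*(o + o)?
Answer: 1/78985 ≈ 1.2661e-5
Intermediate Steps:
x(o, Q) = 2*o² (x(o, Q) = o*(2*o) = 2*o²)
I(w) = 105 + w (I(w) = -8 + (w + 113) = -8 + (113 + w) = 105 + w)
1/(78703 + I(x(-6, -6) - 1*(-105))) = 1/(78703 + (105 + (2*(-6)² - 1*(-105)))) = 1/(78703 + (105 + (2*36 + 105))) = 1/(78703 + (105 + (72 + 105))) = 1/(78703 + (105 + 177)) = 1/(78703 + 282) = 1/78985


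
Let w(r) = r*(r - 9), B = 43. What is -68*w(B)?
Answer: -99416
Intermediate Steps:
w(r) = r*(-9 + r)
-68*w(B) = -2924*(-9 + 43) = -2924*34 = -68*1462 = -99416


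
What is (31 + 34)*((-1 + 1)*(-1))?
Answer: 0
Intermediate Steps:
(31 + 34)*((-1 + 1)*(-1)) = 65*(0*(-1)) = 65*0 = 0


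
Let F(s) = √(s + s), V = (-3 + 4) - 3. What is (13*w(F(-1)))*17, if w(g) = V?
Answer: -442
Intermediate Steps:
V = -2 (V = 1 - 3 = -2)
F(s) = √2*√s (F(s) = √(2*s) = √2*√s)
w(g) = -2
(13*w(F(-1)))*17 = (13*(-2))*17 = -26*17 = -442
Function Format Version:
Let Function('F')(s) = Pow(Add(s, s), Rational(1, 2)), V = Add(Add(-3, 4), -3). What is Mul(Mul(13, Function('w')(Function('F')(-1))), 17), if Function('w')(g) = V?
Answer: -442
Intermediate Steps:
V = -2 (V = Add(1, -3) = -2)
Function('F')(s) = Mul(Pow(2, Rational(1, 2)), Pow(s, Rational(1, 2))) (Function('F')(s) = Pow(Mul(2, s), Rational(1, 2)) = Mul(Pow(2, Rational(1, 2)), Pow(s, Rational(1, 2))))
Function('w')(g) = -2
Mul(Mul(13, Function('w')(Function('F')(-1))), 17) = Mul(Mul(13, -2), 17) = Mul(-26, 17) = -442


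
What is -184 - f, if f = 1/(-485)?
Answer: -89239/485 ≈ -184.00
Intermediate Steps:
f = -1/485 ≈ -0.0020619
-184 - f = -184 - 1*(-1/485) = -184 + 1/485 = -89239/485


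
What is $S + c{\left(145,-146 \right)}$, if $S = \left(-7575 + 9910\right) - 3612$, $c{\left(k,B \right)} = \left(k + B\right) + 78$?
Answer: $-1200$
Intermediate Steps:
$c{\left(k,B \right)} = 78 + B + k$ ($c{\left(k,B \right)} = \left(B + k\right) + 78 = 78 + B + k$)
$S = -1277$ ($S = 2335 - 3612 = -1277$)
$S + c{\left(145,-146 \right)} = -1277 + \left(78 - 146 + 145\right) = -1277 + 77 = -1200$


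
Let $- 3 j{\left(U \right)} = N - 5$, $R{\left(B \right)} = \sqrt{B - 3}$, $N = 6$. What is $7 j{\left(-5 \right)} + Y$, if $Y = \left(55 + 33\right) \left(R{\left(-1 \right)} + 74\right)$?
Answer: $\frac{19529}{3} + 176 i \approx 6509.7 + 176.0 i$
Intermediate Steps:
$R{\left(B \right)} = \sqrt{-3 + B}$
$j{\left(U \right)} = - \frac{1}{3}$ ($j{\left(U \right)} = - \frac{6 - 5}{3} = \left(- \frac{1}{3}\right) 1 = - \frac{1}{3}$)
$Y = 6512 + 176 i$ ($Y = \left(55 + 33\right) \left(\sqrt{-3 - 1} + 74\right) = 88 \left(\sqrt{-4} + 74\right) = 88 \left(2 i + 74\right) = 88 \left(74 + 2 i\right) = 6512 + 176 i \approx 6512.0 + 176.0 i$)
$7 j{\left(-5 \right)} + Y = 7 \left(- \frac{1}{3}\right) + \left(6512 + 176 i\right) = - \frac{7}{3} + \left(6512 + 176 i\right) = \frac{19529}{3} + 176 i$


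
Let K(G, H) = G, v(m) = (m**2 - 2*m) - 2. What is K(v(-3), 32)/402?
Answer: 13/402 ≈ 0.032338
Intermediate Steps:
v(m) = -2 + m**2 - 2*m
K(v(-3), 32)/402 = (-2 + (-3)**2 - 2*(-3))/402 = (-2 + 9 + 6)*(1/402) = 13*(1/402) = 13/402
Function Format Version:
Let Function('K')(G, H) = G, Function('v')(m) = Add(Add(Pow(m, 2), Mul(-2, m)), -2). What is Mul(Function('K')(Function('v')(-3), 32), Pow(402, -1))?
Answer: Rational(13, 402) ≈ 0.032338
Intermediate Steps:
Function('v')(m) = Add(-2, Pow(m, 2), Mul(-2, m))
Mul(Function('K')(Function('v')(-3), 32), Pow(402, -1)) = Mul(Add(-2, Pow(-3, 2), Mul(-2, -3)), Pow(402, -1)) = Mul(Add(-2, 9, 6), Rational(1, 402)) = Mul(13, Rational(1, 402)) = Rational(13, 402)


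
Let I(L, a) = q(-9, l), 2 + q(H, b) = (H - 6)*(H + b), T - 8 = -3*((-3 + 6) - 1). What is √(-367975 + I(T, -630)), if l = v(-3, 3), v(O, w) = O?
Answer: I*√367797 ≈ 606.46*I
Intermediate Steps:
T = 2 (T = 8 - 3*((-3 + 6) - 1) = 8 - 3*(3 - 1) = 8 - 3*2 = 8 - 6 = 2)
l = -3
q(H, b) = -2 + (-6 + H)*(H + b) (q(H, b) = -2 + (H - 6)*(H + b) = -2 + (-6 + H)*(H + b))
I(L, a) = 178 (I(L, a) = -2 + (-9)² - 6*(-9) - 6*(-3) - 9*(-3) = -2 + 81 + 54 + 18 + 27 = 178)
√(-367975 + I(T, -630)) = √(-367975 + 178) = √(-367797) = I*√367797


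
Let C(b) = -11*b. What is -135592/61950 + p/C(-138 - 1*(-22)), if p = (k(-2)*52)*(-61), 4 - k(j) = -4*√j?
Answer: -119879624/9881025 - 3172*I*√2/319 ≈ -12.132 - 14.062*I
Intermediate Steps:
k(j) = 4 + 4*√j (k(j) = 4 - (-4)*√j = 4 + 4*√j)
p = -12688 - 12688*I*√2 (p = ((4 + 4*√(-2))*52)*(-61) = ((4 + 4*(I*√2))*52)*(-61) = ((4 + 4*I*√2)*52)*(-61) = (208 + 208*I*√2)*(-61) = -12688 - 12688*I*√2 ≈ -12688.0 - 17944.0*I)
-135592/61950 + p/C(-138 - 1*(-22)) = -135592/61950 + (-12688 - 12688*I*√2)/((-11*(-138 - 1*(-22)))) = -135592*1/61950 + (-12688 - 12688*I*√2)/((-11*(-138 + 22))) = -67796/30975 + (-12688 - 12688*I*√2)/((-11*(-116))) = -67796/30975 + (-12688 - 12688*I*√2)/1276 = -67796/30975 + (-12688 - 12688*I*√2)*(1/1276) = -67796/30975 + (-3172/319 - 3172*I*√2/319) = -119879624/9881025 - 3172*I*√2/319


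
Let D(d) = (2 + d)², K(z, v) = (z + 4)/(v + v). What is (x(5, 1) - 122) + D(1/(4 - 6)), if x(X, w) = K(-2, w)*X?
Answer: -459/4 ≈ -114.75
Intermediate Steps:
K(z, v) = (4 + z)/(2*v) (K(z, v) = (4 + z)/((2*v)) = (4 + z)*(1/(2*v)) = (4 + z)/(2*v))
x(X, w) = X/w (x(X, w) = ((4 - 2)/(2*w))*X = ((½)*2/w)*X = X/w)
(x(5, 1) - 122) + D(1/(4 - 6)) = (5/1 - 122) + (2 + 1/(4 - 6))² = (5*1 - 122) + (2 + 1/(-2))² = (5 - 122) + (2 - ½)² = -117 + (3/2)² = -117 + 9/4 = -459/4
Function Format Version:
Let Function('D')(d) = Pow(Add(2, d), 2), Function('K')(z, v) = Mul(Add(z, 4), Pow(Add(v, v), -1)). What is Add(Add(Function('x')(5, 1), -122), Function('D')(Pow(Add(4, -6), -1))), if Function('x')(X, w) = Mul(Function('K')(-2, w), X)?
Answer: Rational(-459, 4) ≈ -114.75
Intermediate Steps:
Function('K')(z, v) = Mul(Rational(1, 2), Pow(v, -1), Add(4, z)) (Function('K')(z, v) = Mul(Add(4, z), Pow(Mul(2, v), -1)) = Mul(Add(4, z), Mul(Rational(1, 2), Pow(v, -1))) = Mul(Rational(1, 2), Pow(v, -1), Add(4, z)))
Function('x')(X, w) = Mul(X, Pow(w, -1)) (Function('x')(X, w) = Mul(Mul(Rational(1, 2), Pow(w, -1), Add(4, -2)), X) = Mul(Mul(Rational(1, 2), Pow(w, -1), 2), X) = Mul(Pow(w, -1), X) = Mul(X, Pow(w, -1)))
Add(Add(Function('x')(5, 1), -122), Function('D')(Pow(Add(4, -6), -1))) = Add(Add(Mul(5, Pow(1, -1)), -122), Pow(Add(2, Pow(Add(4, -6), -1)), 2)) = Add(Add(Mul(5, 1), -122), Pow(Add(2, Pow(-2, -1)), 2)) = Add(Add(5, -122), Pow(Add(2, Rational(-1, 2)), 2)) = Add(-117, Pow(Rational(3, 2), 2)) = Add(-117, Rational(9, 4)) = Rational(-459, 4)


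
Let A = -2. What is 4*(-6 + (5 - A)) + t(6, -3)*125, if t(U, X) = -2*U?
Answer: -1496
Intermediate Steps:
4*(-6 + (5 - A)) + t(6, -3)*125 = 4*(-6 + (5 - 1*(-2))) - 2*6*125 = 4*(-6 + (5 + 2)) - 12*125 = 4*(-6 + 7) - 1500 = 4*1 - 1500 = 4 - 1500 = -1496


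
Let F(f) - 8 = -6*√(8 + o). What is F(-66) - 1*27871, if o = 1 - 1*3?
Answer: -27863 - 6*√6 ≈ -27878.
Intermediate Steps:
o = -2 (o = 1 - 3 = -2)
F(f) = 8 - 6*√6 (F(f) = 8 - 6*√(8 - 2) = 8 - 6*√6)
F(-66) - 1*27871 = (8 - 6*√6) - 1*27871 = (8 - 6*√6) - 27871 = -27863 - 6*√6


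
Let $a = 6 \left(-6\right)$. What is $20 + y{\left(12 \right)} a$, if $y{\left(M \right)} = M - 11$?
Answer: $-16$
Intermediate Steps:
$y{\left(M \right)} = -11 + M$
$a = -36$
$20 + y{\left(12 \right)} a = 20 + \left(-11 + 12\right) \left(-36\right) = 20 + 1 \left(-36\right) = 20 - 36 = -16$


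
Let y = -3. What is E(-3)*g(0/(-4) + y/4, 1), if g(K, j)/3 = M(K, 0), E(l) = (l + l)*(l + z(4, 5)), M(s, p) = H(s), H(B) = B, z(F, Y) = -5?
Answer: -108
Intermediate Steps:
M(s, p) = s
E(l) = 2*l*(-5 + l) (E(l) = (l + l)*(l - 5) = (2*l)*(-5 + l) = 2*l*(-5 + l))
g(K, j) = 3*K
E(-3)*g(0/(-4) + y/4, 1) = (2*(-3)*(-5 - 3))*(3*(0/(-4) - 3/4)) = (2*(-3)*(-8))*(3*(0*(-1/4) - 3*1/4)) = 48*(3*(0 - 3/4)) = 48*(3*(-3/4)) = 48*(-9/4) = -108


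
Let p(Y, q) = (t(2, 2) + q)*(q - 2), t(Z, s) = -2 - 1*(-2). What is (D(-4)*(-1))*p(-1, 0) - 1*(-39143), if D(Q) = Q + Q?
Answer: 39143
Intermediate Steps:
t(Z, s) = 0 (t(Z, s) = -2 + 2 = 0)
p(Y, q) = q*(-2 + q) (p(Y, q) = (0 + q)*(q - 2) = q*(-2 + q))
D(Q) = 2*Q
(D(-4)*(-1))*p(-1, 0) - 1*(-39143) = ((2*(-4))*(-1))*(0*(-2 + 0)) - 1*(-39143) = (-8*(-1))*(0*(-2)) + 39143 = 8*0 + 39143 = 0 + 39143 = 39143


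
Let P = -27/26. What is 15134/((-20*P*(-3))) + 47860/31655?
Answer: -618910141/2564055 ≈ -241.38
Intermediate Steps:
P = -27/26 (P = -27*1/26 = -27/26 ≈ -1.0385)
15134/((-20*P*(-3))) + 47860/31655 = 15134/((-20*(-27/26)*(-3))) + 47860/31655 = 15134/((-(-270)*(-3)/13)) + 47860*(1/31655) = 15134/((-1*810/13)) + 9572/6331 = 15134/(-810/13) + 9572/6331 = 15134*(-13/810) + 9572/6331 = -98371/405 + 9572/6331 = -618910141/2564055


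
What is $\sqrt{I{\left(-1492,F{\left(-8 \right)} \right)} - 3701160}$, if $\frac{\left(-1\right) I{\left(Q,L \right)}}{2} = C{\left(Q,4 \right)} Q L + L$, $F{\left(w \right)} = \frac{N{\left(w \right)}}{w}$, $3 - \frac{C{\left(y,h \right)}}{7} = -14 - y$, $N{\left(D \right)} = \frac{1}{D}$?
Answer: $\frac{i \sqrt{267684042}}{8} \approx 2045.1 i$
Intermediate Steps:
$C{\left(y,h \right)} = 119 + 7 y$ ($C{\left(y,h \right)} = 21 - 7 \left(-14 - y\right) = 21 + \left(98 + 7 y\right) = 119 + 7 y$)
$F{\left(w \right)} = \frac{1}{w^{2}}$ ($F{\left(w \right)} = \frac{1}{w w} = \frac{1}{w^{2}}$)
$I{\left(Q,L \right)} = - 2 L - 2 L Q \left(119 + 7 Q\right)$ ($I{\left(Q,L \right)} = - 2 \left(\left(119 + 7 Q\right) Q L + L\right) = - 2 \left(Q \left(119 + 7 Q\right) L + L\right) = - 2 \left(L Q \left(119 + 7 Q\right) + L\right) = - 2 \left(L + L Q \left(119 + 7 Q\right)\right) = - 2 L - 2 L Q \left(119 + 7 Q\right)$)
$\sqrt{I{\left(-1492,F{\left(-8 \right)} \right)} - 3701160} = \sqrt{- \frac{2 \left(1 + 7 \left(-1492\right) \left(17 - 1492\right)\right)}{64} - 3701160} = \sqrt{\left(-2\right) \frac{1}{64} \left(1 + 7 \left(-1492\right) \left(-1475\right)\right) - 3701160} = \sqrt{\left(-2\right) \frac{1}{64} \left(1 + 15404900\right) - 3701160} = \sqrt{\left(-2\right) \frac{1}{64} \cdot 15404901 - 3701160} = \sqrt{- \frac{15404901}{32} - 3701160} = \sqrt{- \frac{133842021}{32}} = \frac{i \sqrt{267684042}}{8}$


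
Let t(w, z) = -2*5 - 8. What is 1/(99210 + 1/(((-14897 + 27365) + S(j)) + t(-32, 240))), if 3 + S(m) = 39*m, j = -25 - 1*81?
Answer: 8313/824732731 ≈ 1.0080e-5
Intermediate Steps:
t(w, z) = -18 (t(w, z) = -10 - 8 = -18)
j = -106 (j = -25 - 81 = -106)
S(m) = -3 + 39*m
1/(99210 + 1/(((-14897 + 27365) + S(j)) + t(-32, 240))) = 1/(99210 + 1/(((-14897 + 27365) + (-3 + 39*(-106))) - 18)) = 1/(99210 + 1/((12468 + (-3 - 4134)) - 18)) = 1/(99210 + 1/((12468 - 4137) - 18)) = 1/(99210 + 1/(8331 - 18)) = 1/(99210 + 1/8313) = 1/(824732731/8313) = 8313/824732731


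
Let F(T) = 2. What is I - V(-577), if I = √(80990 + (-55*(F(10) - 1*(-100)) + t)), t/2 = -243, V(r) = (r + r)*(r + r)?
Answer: -1331716 + √74894 ≈ -1.3314e+6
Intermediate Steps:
V(r) = 4*r² (V(r) = (2*r)*(2*r) = 4*r²)
t = -486 (t = 2*(-243) = -486)
I = √74894 (I = √(80990 + (-55*(2 - 1*(-100)) - 486)) = √(80990 + (-55*(2 + 100) - 486)) = √(80990 + (-55*102 - 486)) = √(80990 + (-5610 - 486)) = √(80990 - 6096) = √74894 ≈ 273.67)
I - V(-577) = √74894 - 4*(-577)² = √74894 - 4*332929 = √74894 - 1*1331716 = √74894 - 1331716 = -1331716 + √74894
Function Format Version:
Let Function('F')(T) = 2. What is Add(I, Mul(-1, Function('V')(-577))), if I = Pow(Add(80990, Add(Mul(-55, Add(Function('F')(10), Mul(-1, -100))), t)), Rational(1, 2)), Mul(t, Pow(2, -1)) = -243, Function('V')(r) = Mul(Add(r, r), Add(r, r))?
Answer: Add(-1331716, Pow(74894, Rational(1, 2))) ≈ -1.3314e+6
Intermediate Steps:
Function('V')(r) = Mul(4, Pow(r, 2)) (Function('V')(r) = Mul(Mul(2, r), Mul(2, r)) = Mul(4, Pow(r, 2)))
t = -486 (t = Mul(2, -243) = -486)
I = Pow(74894, Rational(1, 2)) (I = Pow(Add(80990, Add(Mul(-55, Add(2, Mul(-1, -100))), -486)), Rational(1, 2)) = Pow(Add(80990, Add(Mul(-55, Add(2, 100)), -486)), Rational(1, 2)) = Pow(Add(80990, Add(Mul(-55, 102), -486)), Rational(1, 2)) = Pow(Add(80990, Add(-5610, -486)), Rational(1, 2)) = Pow(Add(80990, -6096), Rational(1, 2)) = Pow(74894, Rational(1, 2)) ≈ 273.67)
Add(I, Mul(-1, Function('V')(-577))) = Add(Pow(74894, Rational(1, 2)), Mul(-1, Mul(4, Pow(-577, 2)))) = Add(Pow(74894, Rational(1, 2)), Mul(-1, Mul(4, 332929))) = Add(Pow(74894, Rational(1, 2)), Mul(-1, 1331716)) = Add(Pow(74894, Rational(1, 2)), -1331716) = Add(-1331716, Pow(74894, Rational(1, 2)))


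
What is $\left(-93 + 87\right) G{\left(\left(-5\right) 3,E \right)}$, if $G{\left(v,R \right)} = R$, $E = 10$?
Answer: $-60$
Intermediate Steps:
$\left(-93 + 87\right) G{\left(\left(-5\right) 3,E \right)} = \left(-93 + 87\right) 10 = \left(-6\right) 10 = -60$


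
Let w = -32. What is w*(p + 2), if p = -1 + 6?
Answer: -224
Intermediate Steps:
p = 5
w*(p + 2) = -32*(5 + 2) = -32*7 = -224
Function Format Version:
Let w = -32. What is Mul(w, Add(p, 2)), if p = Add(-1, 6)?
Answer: -224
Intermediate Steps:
p = 5
Mul(w, Add(p, 2)) = Mul(-32, Add(5, 2)) = Mul(-32, 7) = -224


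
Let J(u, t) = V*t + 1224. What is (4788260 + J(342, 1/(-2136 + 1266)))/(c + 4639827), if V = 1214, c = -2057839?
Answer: 2083424933/1123164780 ≈ 1.8550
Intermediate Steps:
J(u, t) = 1224 + 1214*t (J(u, t) = 1214*t + 1224 = 1224 + 1214*t)
(4788260 + J(342, 1/(-2136 + 1266)))/(c + 4639827) = (4788260 + (1224 + 1214/(-2136 + 1266)))/(-2057839 + 4639827) = (4788260 + (1224 + 1214/(-870)))/2581988 = (4788260 + (1224 + 1214*(-1/870)))*(1/2581988) = (4788260 + (1224 - 607/435))*(1/2581988) = (4788260 + 531833/435)*(1/2581988) = (2083424933/435)*(1/2581988) = 2083424933/1123164780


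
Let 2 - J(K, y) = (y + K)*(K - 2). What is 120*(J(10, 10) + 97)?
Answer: -7320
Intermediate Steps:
J(K, y) = 2 - (-2 + K)*(K + y) (J(K, y) = 2 - (y + K)*(K - 2) = 2 - (K + y)*(-2 + K) = 2 - (-2 + K)*(K + y))
120*(J(10, 10) + 97) = 120*((2 - 1*10**2 + 2*10 + 2*10 - 1*10*10) + 97) = 120*((2 - 1*100 + 20 + 20 - 100) + 97) = 120*((2 - 100 + 20 + 20 - 100) + 97) = 120*(-158 + 97) = 120*(-61) = -7320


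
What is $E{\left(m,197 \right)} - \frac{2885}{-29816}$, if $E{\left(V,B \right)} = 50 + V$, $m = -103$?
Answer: $- \frac{1577363}{29816} \approx -52.903$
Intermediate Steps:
$E{\left(m,197 \right)} - \frac{2885}{-29816} = \left(50 - 103\right) - \frac{2885}{-29816} = -53 - - \frac{2885}{29816} = -53 + \frac{2885}{29816} = - \frac{1577363}{29816}$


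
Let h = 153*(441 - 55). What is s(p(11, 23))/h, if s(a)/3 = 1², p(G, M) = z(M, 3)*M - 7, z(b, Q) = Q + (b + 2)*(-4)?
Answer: 1/19686 ≈ 5.0798e-5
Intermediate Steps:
z(b, Q) = -8 + Q - 4*b (z(b, Q) = Q + (2 + b)*(-4) = Q + (-8 - 4*b) = -8 + Q - 4*b)
p(G, M) = -7 + M*(-5 - 4*M) (p(G, M) = (-8 + 3 - 4*M)*M - 7 = (-5 - 4*M)*M - 7 = M*(-5 - 4*M) - 7 = -7 + M*(-5 - 4*M))
s(a) = 3 (s(a) = 3*1² = 3*1 = 3)
h = 59058 (h = 153*386 = 59058)
s(p(11, 23))/h = 3/59058 = 3*(1/59058) = 1/19686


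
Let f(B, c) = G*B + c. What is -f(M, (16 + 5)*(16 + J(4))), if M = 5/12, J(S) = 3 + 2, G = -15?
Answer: -1739/4 ≈ -434.75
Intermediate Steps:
J(S) = 5
M = 5/12 (M = 5*(1/12) = 5/12 ≈ 0.41667)
f(B, c) = c - 15*B (f(B, c) = -15*B + c = c - 15*B)
-f(M, (16 + 5)*(16 + J(4))) = -((16 + 5)*(16 + 5) - 15*5/12) = -(21*21 - 25/4) = -(441 - 25/4) = -1*1739/4 = -1739/4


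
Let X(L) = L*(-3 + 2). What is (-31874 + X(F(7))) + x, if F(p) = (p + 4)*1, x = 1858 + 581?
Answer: -29446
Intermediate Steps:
x = 2439
F(p) = 4 + p (F(p) = (4 + p)*1 = 4 + p)
X(L) = -L (X(L) = L*(-1) = -L)
(-31874 + X(F(7))) + x = (-31874 - (4 + 7)) + 2439 = (-31874 - 1*11) + 2439 = (-31874 - 11) + 2439 = -31885 + 2439 = -29446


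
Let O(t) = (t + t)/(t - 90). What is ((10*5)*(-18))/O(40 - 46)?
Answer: -7200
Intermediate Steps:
O(t) = 2*t/(-90 + t) (O(t) = (2*t)/(-90 + t) = 2*t/(-90 + t))
((10*5)*(-18))/O(40 - 46) = ((10*5)*(-18))/((2*(40 - 46)/(-90 + (40 - 46)))) = (50*(-18))/((2*(-6)/(-90 - 6))) = -900/(2*(-6)/(-96)) = -900/(2*(-6)*(-1/96)) = -900/1/8 = -900*8 = -7200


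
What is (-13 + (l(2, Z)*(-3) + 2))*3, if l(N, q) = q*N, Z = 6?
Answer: -141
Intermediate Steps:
l(N, q) = N*q
(-13 + (l(2, Z)*(-3) + 2))*3 = (-13 + ((2*6)*(-3) + 2))*3 = (-13 + (12*(-3) + 2))*3 = (-13 + (-36 + 2))*3 = (-13 - 34)*3 = -47*3 = -141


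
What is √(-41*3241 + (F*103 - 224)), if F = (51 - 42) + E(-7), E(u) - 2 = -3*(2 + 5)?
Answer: I*√134135 ≈ 366.24*I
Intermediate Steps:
E(u) = -19 (E(u) = 2 - 3*(2 + 5) = 2 - 3*7 = 2 - 21 = -19)
F = -10 (F = (51 - 42) - 19 = 9 - 19 = -10)
√(-41*3241 + (F*103 - 224)) = √(-41*3241 + (-10*103 - 224)) = √(-132881 + (-1030 - 224)) = √(-132881 - 1254) = √(-134135) = I*√134135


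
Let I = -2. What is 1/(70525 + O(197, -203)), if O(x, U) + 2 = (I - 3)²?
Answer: 1/70548 ≈ 1.4175e-5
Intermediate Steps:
O(x, U) = 23 (O(x, U) = -2 + (-2 - 3)² = -2 + (-5)² = -2 + 25 = 23)
1/(70525 + O(197, -203)) = 1/(70525 + 23) = 1/70548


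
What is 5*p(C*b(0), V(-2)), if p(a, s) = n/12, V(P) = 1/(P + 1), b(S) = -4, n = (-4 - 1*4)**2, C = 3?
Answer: 80/3 ≈ 26.667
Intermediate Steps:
n = 64 (n = (-4 - 4)**2 = (-8)**2 = 64)
V(P) = 1/(1 + P)
p(a, s) = 16/3 (p(a, s) = 64/12 = 64*(1/12) = 16/3)
5*p(C*b(0), V(-2)) = 5*(16/3) = 80/3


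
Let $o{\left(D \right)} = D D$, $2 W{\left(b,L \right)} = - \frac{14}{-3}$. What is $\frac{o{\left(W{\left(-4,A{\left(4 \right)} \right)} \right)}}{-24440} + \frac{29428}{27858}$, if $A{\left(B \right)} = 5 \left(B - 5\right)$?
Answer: $\frac{1078602973}{1021274280} \approx 1.0561$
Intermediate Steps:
$A{\left(B \right)} = -25 + 5 B$ ($A{\left(B \right)} = 5 \left(-5 + B\right) = -25 + 5 B$)
$W{\left(b,L \right)} = \frac{7}{3}$ ($W{\left(b,L \right)} = \frac{\left(-14\right) \frac{1}{-3}}{2} = \frac{\left(-14\right) \left(- \frac{1}{3}\right)}{2} = \frac{1}{2} \cdot \frac{14}{3} = \frac{7}{3}$)
$o{\left(D \right)} = D^{2}$
$\frac{o{\left(W{\left(-4,A{\left(4 \right)} \right)} \right)}}{-24440} + \frac{29428}{27858} = \frac{\left(\frac{7}{3}\right)^{2}}{-24440} + \frac{29428}{27858} = \frac{49}{9} \left(- \frac{1}{24440}\right) + 29428 \cdot \frac{1}{27858} = - \frac{49}{219960} + \frac{14714}{13929} = \frac{1078602973}{1021274280}$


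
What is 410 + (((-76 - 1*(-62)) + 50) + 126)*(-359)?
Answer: -57748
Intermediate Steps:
410 + (((-76 - 1*(-62)) + 50) + 126)*(-359) = 410 + (((-76 + 62) + 50) + 126)*(-359) = 410 + ((-14 + 50) + 126)*(-359) = 410 + (36 + 126)*(-359) = 410 + 162*(-359) = 410 - 58158 = -57748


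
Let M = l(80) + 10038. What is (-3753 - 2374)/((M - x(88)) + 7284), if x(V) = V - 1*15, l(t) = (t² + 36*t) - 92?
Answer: -6127/26437 ≈ -0.23176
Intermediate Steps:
l(t) = -92 + t² + 36*t
x(V) = -15 + V (x(V) = V - 15 = -15 + V)
M = 19226 (M = (-92 + 80² + 36*80) + 10038 = (-92 + 6400 + 2880) + 10038 = 9188 + 10038 = 19226)
(-3753 - 2374)/((M - x(88)) + 7284) = (-3753 - 2374)/((19226 - (-15 + 88)) + 7284) = -6127/((19226 - 1*73) + 7284) = -6127/((19226 - 73) + 7284) = -6127/(19153 + 7284) = -6127/26437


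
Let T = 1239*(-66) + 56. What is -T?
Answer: 81718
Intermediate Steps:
T = -81718 (T = -81774 + 56 = -81718)
-T = -1*(-81718) = 81718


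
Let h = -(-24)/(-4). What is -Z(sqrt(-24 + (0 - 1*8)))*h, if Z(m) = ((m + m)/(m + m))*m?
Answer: 24*I*sqrt(2) ≈ 33.941*I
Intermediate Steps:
Z(m) = m (Z(m) = ((2*m)/((2*m)))*m = ((2*m)*(1/(2*m)))*m = 1*m = m)
h = -6 (h = -(-24)*(-1)/4 = -4*3/2 = -6)
-Z(sqrt(-24 + (0 - 1*8)))*h = -sqrt(-24 + (0 - 1*8))*(-6) = -sqrt(-24 + (0 - 8))*(-6) = -sqrt(-24 - 8)*(-6) = -sqrt(-32)*(-6) = -4*I*sqrt(2)*(-6) = -(-24)*I*sqrt(2) = 24*I*sqrt(2)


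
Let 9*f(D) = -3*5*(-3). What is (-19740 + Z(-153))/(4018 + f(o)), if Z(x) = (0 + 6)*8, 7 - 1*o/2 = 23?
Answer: -2188/447 ≈ -4.8949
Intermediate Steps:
o = -32 (o = 14 - 2*23 = 14 - 46 = -32)
f(D) = 5 (f(D) = (-3*5*(-3))/9 = (-15*(-3))/9 = (1/9)*45 = 5)
Z(x) = 48 (Z(x) = 6*8 = 48)
(-19740 + Z(-153))/(4018 + f(o)) = (-19740 + 48)/(4018 + 5) = -19692/4023 = -19692*1/4023 = -2188/447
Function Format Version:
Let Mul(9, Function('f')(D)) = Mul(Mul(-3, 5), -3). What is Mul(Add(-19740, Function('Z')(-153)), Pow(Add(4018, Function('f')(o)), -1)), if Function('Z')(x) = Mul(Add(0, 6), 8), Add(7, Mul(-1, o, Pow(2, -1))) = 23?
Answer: Rational(-2188, 447) ≈ -4.8949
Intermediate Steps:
o = -32 (o = Add(14, Mul(-2, 23)) = Add(14, -46) = -32)
Function('f')(D) = 5 (Function('f')(D) = Mul(Rational(1, 9), Mul(Mul(-3, 5), -3)) = Mul(Rational(1, 9), Mul(-15, -3)) = Mul(Rational(1, 9), 45) = 5)
Function('Z')(x) = 48 (Function('Z')(x) = Mul(6, 8) = 48)
Mul(Add(-19740, Function('Z')(-153)), Pow(Add(4018, Function('f')(o)), -1)) = Mul(Add(-19740, 48), Pow(Add(4018, 5), -1)) = Mul(-19692, Pow(4023, -1)) = Mul(-19692, Rational(1, 4023)) = Rational(-2188, 447)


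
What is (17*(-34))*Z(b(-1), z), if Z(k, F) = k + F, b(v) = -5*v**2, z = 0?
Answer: 2890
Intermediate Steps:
Z(k, F) = F + k
(17*(-34))*Z(b(-1), z) = (17*(-34))*(0 - 5*(-1)**2) = -578*(0 - 5*1) = -578*(0 - 5) = -578*(-5) = 2890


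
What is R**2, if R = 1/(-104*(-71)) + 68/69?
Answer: 252185756761/259586174016 ≈ 0.97149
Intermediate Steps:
R = 502181/509496 (R = -1/104*(-1/71) + 68*(1/69) = 1/7384 + 68/69 = 502181/509496 ≈ 0.98564)
R**2 = (502181/509496)**2 = 252185756761/259586174016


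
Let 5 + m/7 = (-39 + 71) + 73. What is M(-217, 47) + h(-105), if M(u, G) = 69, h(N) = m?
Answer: 769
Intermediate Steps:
m = 700 (m = -35 + 7*((-39 + 71) + 73) = -35 + 7*(32 + 73) = -35 + 7*105 = -35 + 735 = 700)
h(N) = 700
M(-217, 47) + h(-105) = 69 + 700 = 769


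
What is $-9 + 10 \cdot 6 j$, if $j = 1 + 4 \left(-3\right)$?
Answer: $-669$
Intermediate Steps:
$j = -11$ ($j = 1 - 12 = -11$)
$-9 + 10 \cdot 6 j = -9 + 10 \cdot 6 \left(-11\right) = -9 + 60 \left(-11\right) = -9 - 660 = -669$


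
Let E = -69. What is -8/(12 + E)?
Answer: 8/57 ≈ 0.14035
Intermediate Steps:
-8/(12 + E) = -8/(12 - 69) = -8/(-57) = -1/57*(-8) = 8/57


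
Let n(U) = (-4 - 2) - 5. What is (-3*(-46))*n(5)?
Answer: -1518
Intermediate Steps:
n(U) = -11 (n(U) = -6 - 5 = -11)
(-3*(-46))*n(5) = -3*(-46)*(-11) = 138*(-11) = -1518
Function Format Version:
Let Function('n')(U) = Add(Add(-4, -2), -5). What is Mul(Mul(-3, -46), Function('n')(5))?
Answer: -1518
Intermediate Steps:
Function('n')(U) = -11 (Function('n')(U) = Add(-6, -5) = -11)
Mul(Mul(-3, -46), Function('n')(5)) = Mul(Mul(-3, -46), -11) = Mul(138, -11) = -1518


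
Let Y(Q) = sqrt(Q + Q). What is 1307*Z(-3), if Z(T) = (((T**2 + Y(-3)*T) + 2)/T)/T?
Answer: 14377/9 - 1307*I*sqrt(6)/3 ≈ 1597.4 - 1067.2*I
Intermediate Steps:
Y(Q) = sqrt(2)*sqrt(Q) (Y(Q) = sqrt(2*Q) = sqrt(2)*sqrt(Q))
Z(T) = (2 + T**2 + I*T*sqrt(6))/T**2 (Z(T) = (((T**2 + (sqrt(2)*sqrt(-3))*T) + 2)/T)/T = (((T**2 + (sqrt(2)*(I*sqrt(3)))*T) + 2)/T)/T = (((T**2 + (I*sqrt(6))*T) + 2)/T)/T = (((T**2 + I*T*sqrt(6)) + 2)/T)/T = ((2 + T**2 + I*T*sqrt(6))/T)/T = (2 + T**2 + I*T*sqrt(6))/T**2)
1307*Z(-3) = 1307*(1 + 2/(-3)**2 + I*sqrt(6)/(-3)) = 1307*(1 + 2*(1/9) + I*sqrt(6)*(-1/3)) = 1307*(1 + 2/9 - I*sqrt(6)/3) = 1307*(11/9 - I*sqrt(6)/3) = 14377/9 - 1307*I*sqrt(6)/3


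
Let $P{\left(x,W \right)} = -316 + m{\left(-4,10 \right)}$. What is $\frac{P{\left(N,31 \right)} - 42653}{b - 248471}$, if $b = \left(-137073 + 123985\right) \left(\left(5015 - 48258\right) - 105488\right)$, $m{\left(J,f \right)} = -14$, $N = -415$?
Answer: $- \frac{42983}{1946342857} \approx -2.2084 \cdot 10^{-5}$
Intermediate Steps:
$b = 1946591328$ ($b = - 13088 \left(-43243 - 105488\right) = \left(-13088\right) \left(-148731\right) = 1946591328$)
$P{\left(x,W \right)} = -330$ ($P{\left(x,W \right)} = -316 - 14 = -330$)
$\frac{P{\left(N,31 \right)} - 42653}{b - 248471} = \frac{-330 - 42653}{1946591328 - 248471} = - \frac{42983}{1946591328 - 248471} = - \frac{42983}{1946342857}$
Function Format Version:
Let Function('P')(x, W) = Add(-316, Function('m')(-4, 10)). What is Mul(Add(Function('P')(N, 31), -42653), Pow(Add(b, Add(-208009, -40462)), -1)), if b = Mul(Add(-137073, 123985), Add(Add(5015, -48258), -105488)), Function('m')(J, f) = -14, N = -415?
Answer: Rational(-42983, 1946342857) ≈ -2.2084e-5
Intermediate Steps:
b = 1946591328 (b = Mul(-13088, Add(-43243, -105488)) = Mul(-13088, -148731) = 1946591328)
Function('P')(x, W) = -330 (Function('P')(x, W) = Add(-316, -14) = -330)
Mul(Add(Function('P')(N, 31), -42653), Pow(Add(b, Add(-208009, -40462)), -1)) = Mul(Add(-330, -42653), Pow(Add(1946591328, Add(-208009, -40462)), -1)) = Mul(-42983, Pow(Add(1946591328, -248471), -1)) = Mul(-42983, Pow(1946342857, -1)) = Mul(-42983, Rational(1, 1946342857)) = Rational(-42983, 1946342857)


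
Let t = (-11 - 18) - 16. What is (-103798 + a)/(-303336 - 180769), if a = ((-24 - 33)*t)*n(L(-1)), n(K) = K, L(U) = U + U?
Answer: 108928/484105 ≈ 0.22501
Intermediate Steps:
L(U) = 2*U
t = -45 (t = -29 - 16 = -45)
a = -5130 (a = ((-24 - 33)*(-45))*(2*(-1)) = -57*(-45)*(-2) = 2565*(-2) = -5130)
(-103798 + a)/(-303336 - 180769) = (-103798 - 5130)/(-303336 - 180769) = -108928/(-484105) = -108928*(-1/484105) = 108928/484105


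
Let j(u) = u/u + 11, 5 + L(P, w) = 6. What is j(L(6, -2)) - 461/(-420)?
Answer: 5501/420 ≈ 13.098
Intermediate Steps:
L(P, w) = 1 (L(P, w) = -5 + 6 = 1)
j(u) = 12 (j(u) = 1 + 11 = 12)
j(L(6, -2)) - 461/(-420) = 12 - 461/(-420) = 12 - 461*(-1)/420 = 12 - 1*(-461/420) = 12 + 461/420 = 5501/420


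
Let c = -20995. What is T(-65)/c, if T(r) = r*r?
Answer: -65/323 ≈ -0.20124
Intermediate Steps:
T(r) = r**2
T(-65)/c = (-65)**2/(-20995) = 4225*(-1/20995) = -65/323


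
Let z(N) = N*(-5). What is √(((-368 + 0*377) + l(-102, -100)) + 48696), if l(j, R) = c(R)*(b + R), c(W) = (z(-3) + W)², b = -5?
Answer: I*√710297 ≈ 842.79*I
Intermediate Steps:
z(N) = -5*N
c(W) = (15 + W)² (c(W) = (-5*(-3) + W)² = (15 + W)²)
l(j, R) = (15 + R)²*(-5 + R)
√(((-368 + 0*377) + l(-102, -100)) + 48696) = √(((-368 + 0*377) + (15 - 100)²*(-5 - 100)) + 48696) = √(((-368 + 0) + (-85)²*(-105)) + 48696) = √((-368 + 7225*(-105)) + 48696) = √((-368 - 758625) + 48696) = √(-758993 + 48696) = √(-710297) = I*√710297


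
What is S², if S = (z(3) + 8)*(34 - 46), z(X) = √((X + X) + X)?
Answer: 17424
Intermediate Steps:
z(X) = √3*√X (z(X) = √(2*X + X) = √(3*X) = √3*√X)
S = -132 (S = (√3*√3 + 8)*(34 - 46) = (3 + 8)*(-12) = 11*(-12) = -132)
S² = (-132)² = 17424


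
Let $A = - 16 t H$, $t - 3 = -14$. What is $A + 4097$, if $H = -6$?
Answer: $3041$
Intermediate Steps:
$t = -11$ ($t = 3 - 14 = -11$)
$A = -1056$ ($A = \left(-16\right) \left(-11\right) \left(-6\right) = 176 \left(-6\right) = -1056$)
$A + 4097 = -1056 + 4097 = 3041$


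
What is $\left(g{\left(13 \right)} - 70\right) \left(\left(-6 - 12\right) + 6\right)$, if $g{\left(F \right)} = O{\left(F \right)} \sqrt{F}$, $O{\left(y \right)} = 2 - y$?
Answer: $840 + 132 \sqrt{13} \approx 1315.9$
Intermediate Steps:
$g{\left(F \right)} = \sqrt{F} \left(2 - F\right)$ ($g{\left(F \right)} = \left(2 - F\right) \sqrt{F} = \sqrt{F} \left(2 - F\right)$)
$\left(g{\left(13 \right)} - 70\right) \left(\left(-6 - 12\right) + 6\right) = \left(\sqrt{13} \left(2 - 13\right) - 70\right) \left(\left(-6 - 12\right) + 6\right) = \left(\sqrt{13} \left(-11\right) - 70\right) \left(-18 + 6\right) = \left(- 11 \sqrt{13} - 70\right) \left(-12\right) = \left(-70 - 11 \sqrt{13}\right) \left(-12\right) = 840 + 132 \sqrt{13}$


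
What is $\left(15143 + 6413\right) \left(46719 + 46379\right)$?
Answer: $2006820488$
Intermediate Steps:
$\left(15143 + 6413\right) \left(46719 + 46379\right) = 21556 \cdot 93098 = 2006820488$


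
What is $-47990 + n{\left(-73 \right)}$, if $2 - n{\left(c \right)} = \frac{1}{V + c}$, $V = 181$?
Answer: $- \frac{5182705}{108} \approx -47988.0$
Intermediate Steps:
$n{\left(c \right)} = 2 - \frac{1}{181 + c}$
$-47990 + n{\left(-73 \right)} = -47990 + \frac{361 + 2 \left(-73\right)}{181 - 73} = -47990 + \frac{361 - 146}{108} = -47990 + \frac{1}{108} \cdot 215 = -47990 + \frac{215}{108} = - \frac{5182705}{108}$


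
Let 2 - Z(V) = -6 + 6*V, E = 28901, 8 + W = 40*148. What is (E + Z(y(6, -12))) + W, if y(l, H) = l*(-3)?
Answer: 34929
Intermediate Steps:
W = 5912 (W = -8 + 40*148 = -8 + 5920 = 5912)
y(l, H) = -3*l
Z(V) = 8 - 6*V (Z(V) = 2 - (-6 + 6*V) = 2 + (6 - 6*V) = 8 - 6*V)
(E + Z(y(6, -12))) + W = (28901 + (8 - (-18)*6)) + 5912 = (28901 + (8 - 6*(-18))) + 5912 = (28901 + (8 + 108)) + 5912 = (28901 + 116) + 5912 = 29017 + 5912 = 34929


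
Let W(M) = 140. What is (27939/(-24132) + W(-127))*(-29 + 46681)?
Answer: 13025786561/2011 ≈ 6.4773e+6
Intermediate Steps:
(27939/(-24132) + W(-127))*(-29 + 46681) = (27939/(-24132) + 140)*(-29 + 46681) = (27939*(-1/24132) + 140)*46652 = (-9313/8044 + 140)*46652 = (1116847/8044)*46652 = 13025786561/2011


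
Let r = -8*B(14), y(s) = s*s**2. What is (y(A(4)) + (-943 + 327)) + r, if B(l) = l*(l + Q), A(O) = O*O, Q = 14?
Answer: 344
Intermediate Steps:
A(O) = O**2
B(l) = l*(14 + l) (B(l) = l*(l + 14) = l*(14 + l))
y(s) = s**3
r = -3136 (r = -112*(14 + 14) = -112*28 = -8*392 = -3136)
(y(A(4)) + (-943 + 327)) + r = ((4**2)**3 + (-943 + 327)) - 3136 = (16**3 - 616) - 3136 = (4096 - 616) - 3136 = 3480 - 3136 = 344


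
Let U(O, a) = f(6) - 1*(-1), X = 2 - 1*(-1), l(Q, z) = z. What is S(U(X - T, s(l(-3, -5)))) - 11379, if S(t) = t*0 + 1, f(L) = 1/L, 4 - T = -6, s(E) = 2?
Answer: -11378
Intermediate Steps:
T = 10 (T = 4 - 1*(-6) = 4 + 6 = 10)
X = 3 (X = 2 + 1 = 3)
U(O, a) = 7/6 (U(O, a) = 1/6 - 1*(-1) = 1/6 + 1 = 7/6)
S(t) = 1 (S(t) = 0 + 1 = 1)
S(U(X - T, s(l(-3, -5)))) - 11379 = 1 - 11379 = -11378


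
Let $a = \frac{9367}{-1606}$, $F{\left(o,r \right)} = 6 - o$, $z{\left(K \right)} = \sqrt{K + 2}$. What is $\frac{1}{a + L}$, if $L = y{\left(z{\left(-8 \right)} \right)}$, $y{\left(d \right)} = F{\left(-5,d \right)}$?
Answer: $\frac{1606}{8299} \approx 0.19352$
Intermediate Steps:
$z{\left(K \right)} = \sqrt{2 + K}$
$y{\left(d \right)} = 11$ ($y{\left(d \right)} = 6 - -5 = 6 + 5 = 11$)
$L = 11$
$a = - \frac{9367}{1606}$ ($a = 9367 \left(- \frac{1}{1606}\right) = - \frac{9367}{1606} \approx -5.8325$)
$\frac{1}{a + L} = \frac{1}{- \frac{9367}{1606} + 11} = \frac{1}{\frac{8299}{1606}} = \frac{1606}{8299}$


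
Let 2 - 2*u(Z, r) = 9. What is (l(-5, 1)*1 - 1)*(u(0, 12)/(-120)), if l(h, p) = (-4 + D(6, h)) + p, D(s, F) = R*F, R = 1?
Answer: -21/80 ≈ -0.26250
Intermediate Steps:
u(Z, r) = -7/2 (u(Z, r) = 1 - ½*9 = 1 - 9/2 = -7/2)
D(s, F) = F (D(s, F) = 1*F = F)
l(h, p) = -4 + h + p (l(h, p) = (-4 + h) + p = -4 + h + p)
(l(-5, 1)*1 - 1)*(u(0, 12)/(-120)) = ((-4 - 5 + 1)*1 - 1)*(-7/2/(-120)) = (-8*1 - 1)*(-7/2*(-1/120)) = (-8 - 1)*(7/240) = -9*7/240 = -21/80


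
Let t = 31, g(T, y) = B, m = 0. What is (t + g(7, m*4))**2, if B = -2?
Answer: 841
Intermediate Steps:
g(T, y) = -2
(t + g(7, m*4))**2 = (31 - 2)**2 = 29**2 = 841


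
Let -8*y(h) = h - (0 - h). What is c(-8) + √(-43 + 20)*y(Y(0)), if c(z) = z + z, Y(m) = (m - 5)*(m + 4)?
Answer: -16 + 5*I*√23 ≈ -16.0 + 23.979*I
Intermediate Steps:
Y(m) = (-5 + m)*(4 + m)
c(z) = 2*z
y(h) = -h/4 (y(h) = -(h - (0 - h))/8 = -(h - (-1)*h)/8 = -(h + h)/8 = -h/4)
c(-8) + √(-43 + 20)*y(Y(0)) = 2*(-8) + √(-43 + 20)*(-(-20 + 0² - 1*0)/4) = -16 + √(-23)*(-(-20 + 0 + 0)/4) = -16 + (I*√23)*(-¼*(-20)) = -16 + (I*√23)*5 = -16 + 5*I*√23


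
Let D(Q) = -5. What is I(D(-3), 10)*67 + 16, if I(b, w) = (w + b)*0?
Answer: 16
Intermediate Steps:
I(b, w) = 0 (I(b, w) = (b + w)*0 = 0)
I(D(-3), 10)*67 + 16 = 0*67 + 16 = 0 + 16 = 16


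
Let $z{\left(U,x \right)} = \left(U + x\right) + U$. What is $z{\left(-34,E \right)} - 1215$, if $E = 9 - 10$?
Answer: $-1284$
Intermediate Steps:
$E = -1$
$z{\left(U,x \right)} = x + 2 U$
$z{\left(-34,E \right)} - 1215 = \left(-1 + 2 \left(-34\right)\right) - 1215 = \left(-1 - 68\right) - 1215 = -69 - 1215 = -1284$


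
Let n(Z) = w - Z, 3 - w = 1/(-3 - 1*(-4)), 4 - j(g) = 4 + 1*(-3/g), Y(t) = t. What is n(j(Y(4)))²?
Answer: 25/16 ≈ 1.5625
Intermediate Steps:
j(g) = 3/g (j(g) = 4 - (4 + 1*(-3/g)) = 4 - (4 - 3/g) = 4 + (-4 + 3/g) = 3/g)
w = 2 (w = 3 - 1/(-3 - 1*(-4)) = 3 - 1/(-3 + 4) = 3 - 1/1 = 3 - 1*1 = 3 - 1 = 2)
n(Z) = 2 - Z
n(j(Y(4)))² = (2 - 3/4)² = (2 - 1*¾)² = (2 - ¾)² = (5/4)² = 25/16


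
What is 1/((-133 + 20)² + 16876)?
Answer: 1/29645 ≈ 3.3733e-5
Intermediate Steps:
1/((-133 + 20)² + 16876) = 1/((-113)² + 16876) = 1/(12769 + 16876) = 1/29645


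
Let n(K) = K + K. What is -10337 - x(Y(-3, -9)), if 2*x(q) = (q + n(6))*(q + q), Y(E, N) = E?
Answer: -10310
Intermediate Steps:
n(K) = 2*K
x(q) = q*(12 + q) (x(q) = ((q + 2*6)*(q + q))/2 = ((q + 12)*(2*q))/2 = ((12 + q)*(2*q))/2 = (2*q*(12 + q))/2 = q*(12 + q))
-10337 - x(Y(-3, -9)) = -10337 - (-3)*(12 - 3) = -10337 - (-3)*9 = -10337 - 1*(-27) = -10337 + 27 = -10310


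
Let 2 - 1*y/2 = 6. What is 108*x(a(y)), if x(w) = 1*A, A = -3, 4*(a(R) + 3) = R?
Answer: -324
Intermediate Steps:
y = -8 (y = 4 - 2*6 = 4 - 12 = -8)
a(R) = -3 + R/4
x(w) = -3 (x(w) = 1*(-3) = -3)
108*x(a(y)) = 108*(-3) = -324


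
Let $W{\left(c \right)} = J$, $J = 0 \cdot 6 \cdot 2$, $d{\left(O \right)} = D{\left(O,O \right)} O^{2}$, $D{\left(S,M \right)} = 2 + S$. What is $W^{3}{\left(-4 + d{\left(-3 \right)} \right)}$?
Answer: $0$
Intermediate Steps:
$d{\left(O \right)} = O^{2} \left(2 + O\right)$ ($d{\left(O \right)} = \left(2 + O\right) O^{2} = O^{2} \left(2 + O\right)$)
$J = 0$ ($J = 0 \cdot 2 = 0$)
$W{\left(c \right)} = 0$
$W^{3}{\left(-4 + d{\left(-3 \right)} \right)} = 0^{3} = 0$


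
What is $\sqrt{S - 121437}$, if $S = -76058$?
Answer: $i \sqrt{197495} \approx 444.4 i$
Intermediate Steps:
$\sqrt{S - 121437} = \sqrt{-76058 - 121437} = \sqrt{-197495} = i \sqrt{197495}$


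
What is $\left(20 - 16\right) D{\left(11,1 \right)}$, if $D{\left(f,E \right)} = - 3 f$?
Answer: $-132$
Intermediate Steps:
$\left(20 - 16\right) D{\left(11,1 \right)} = \left(20 - 16\right) \left(\left(-3\right) 11\right) = 4 \left(-33\right) = -132$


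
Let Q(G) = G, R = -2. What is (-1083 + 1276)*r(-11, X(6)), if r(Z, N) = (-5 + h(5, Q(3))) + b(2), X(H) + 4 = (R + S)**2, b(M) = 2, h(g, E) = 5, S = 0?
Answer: 386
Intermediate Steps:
X(H) = 0 (X(H) = -4 + (-2 + 0)**2 = -4 + (-2)**2 = -4 + 4 = 0)
r(Z, N) = 2 (r(Z, N) = (-5 + 5) + 2 = 0 + 2 = 2)
(-1083 + 1276)*r(-11, X(6)) = (-1083 + 1276)*2 = 193*2 = 386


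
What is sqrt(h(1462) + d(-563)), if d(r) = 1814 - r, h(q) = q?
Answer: sqrt(3839) ≈ 61.960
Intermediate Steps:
sqrt(h(1462) + d(-563)) = sqrt(1462 + (1814 - 1*(-563))) = sqrt(1462 + (1814 + 563)) = sqrt(1462 + 2377) = sqrt(3839)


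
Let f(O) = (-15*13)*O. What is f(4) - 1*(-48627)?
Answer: 47847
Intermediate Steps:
f(O) = -195*O
f(4) - 1*(-48627) = -195*4 - 1*(-48627) = -780 + 48627 = 47847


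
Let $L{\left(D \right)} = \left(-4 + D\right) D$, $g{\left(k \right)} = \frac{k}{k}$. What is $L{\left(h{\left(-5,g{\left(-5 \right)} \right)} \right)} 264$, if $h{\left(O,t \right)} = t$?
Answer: $-792$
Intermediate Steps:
$g{\left(k \right)} = 1$
$L{\left(D \right)} = D \left(-4 + D\right)$
$L{\left(h{\left(-5,g{\left(-5 \right)} \right)} \right)} 264 = 1 \left(-4 + 1\right) 264 = 1 \left(-3\right) 264 = \left(-3\right) 264 = -792$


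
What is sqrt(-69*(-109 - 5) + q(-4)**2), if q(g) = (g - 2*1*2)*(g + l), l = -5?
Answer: 15*sqrt(58) ≈ 114.24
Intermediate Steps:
q(g) = (-5 + g)*(-4 + g) (q(g) = (g - 2*1*2)*(g - 5) = (g - 2*2)*(-5 + g) = (g - 4)*(-5 + g) = (-4 + g)*(-5 + g) = (-5 + g)*(-4 + g))
sqrt(-69*(-109 - 5) + q(-4)**2) = sqrt(-69*(-109 - 5) + (20 + (-4)**2 - 9*(-4))**2) = sqrt(-69*(-114) + (20 + 16 + 36)**2) = sqrt(7866 + 72**2) = sqrt(7866 + 5184) = sqrt(13050) = 15*sqrt(58)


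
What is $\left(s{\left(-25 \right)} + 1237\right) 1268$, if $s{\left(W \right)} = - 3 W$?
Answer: $1663616$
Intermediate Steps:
$\left(s{\left(-25 \right)} + 1237\right) 1268 = \left(\left(-3\right) \left(-25\right) + 1237\right) 1268 = \left(75 + 1237\right) 1268 = 1312 \cdot 1268 = 1663616$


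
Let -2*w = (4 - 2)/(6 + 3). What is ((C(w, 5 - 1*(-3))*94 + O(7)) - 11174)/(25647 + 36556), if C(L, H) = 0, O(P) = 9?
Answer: -11165/62203 ≈ -0.17949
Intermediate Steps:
w = -⅑ (w = -(4 - 2)/(2*(6 + 3)) = -1/9 = -½*2/9 = -⅑ ≈ -0.11111)
((C(w, 5 - 1*(-3))*94 + O(7)) - 11174)/(25647 + 36556) = ((0*94 + 9) - 11174)/(25647 + 36556) = ((0 + 9) - 11174)/62203 = (9 - 11174)*(1/62203) = -11165*1/62203 = -11165/62203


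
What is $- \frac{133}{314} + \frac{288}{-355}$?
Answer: $- \frac{137647}{111470} \approx -1.2348$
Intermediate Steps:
$- \frac{133}{314} + \frac{288}{-355} = \left(-133\right) \frac{1}{314} + 288 \left(- \frac{1}{355}\right) = - \frac{133}{314} - \frac{288}{355} = - \frac{137647}{111470}$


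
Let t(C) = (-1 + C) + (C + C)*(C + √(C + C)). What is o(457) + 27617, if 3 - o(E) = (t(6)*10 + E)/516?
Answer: 4750231/172 - 20*√3/43 ≈ 27617.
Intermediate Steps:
t(C) = -1 + C + 2*C*(C + √2*√C) (t(C) = (-1 + C) + (2*C)*(C + √(2*C)) = (-1 + C) + (2*C)*(C + √2*√C) = (-1 + C) + 2*C*(C + √2*√C) = -1 + C + 2*C*(C + √2*√C))
o(E) = 389/258 - 20*√3/43 - E/516 (o(E) = 3 - ((-1 + 6 + 2*6² + 2*√2*6^(3/2))*10 + E)/516 = 3 - ((-1 + 6 + 2*36 + 2*√2*(6*√6))*10 + E)/516 = 3 - ((-1 + 6 + 72 + 24*√3)*10 + E)/516 = 3 - ((77 + 24*√3)*10 + E)/516 = 3 - ((770 + 240*√3) + E)/516 = 3 - (770 + E + 240*√3)/516 = 3 - (385/258 + E/516 + 20*√3/43) = 3 + (-385/258 - 20*√3/43 - E/516) = 389/258 - 20*√3/43 - E/516)
o(457) + 27617 = (389/258 - 20*√3/43 - 1/516*457) + 27617 = (389/258 - 20*√3/43 - 457/516) + 27617 = (107/172 - 20*√3/43) + 27617 = 4750231/172 - 20*√3/43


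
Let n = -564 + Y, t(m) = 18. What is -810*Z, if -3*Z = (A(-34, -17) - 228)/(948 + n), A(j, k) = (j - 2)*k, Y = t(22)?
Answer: 17280/67 ≈ 257.91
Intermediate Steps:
Y = 18
n = -546 (n = -564 + 18 = -546)
A(j, k) = k*(-2 + j) (A(j, k) = (-2 + j)*k = k*(-2 + j))
Z = -64/201 (Z = -(-17*(-2 - 34) - 228)/(3*(948 - 546)) = -(-17*(-36) - 228)/(3*402) = -(612 - 228)/(3*402) = -128/402 = -⅓*64/67 = -64/201 ≈ -0.31841)
-810*Z = -810*(-64/201) = 17280/67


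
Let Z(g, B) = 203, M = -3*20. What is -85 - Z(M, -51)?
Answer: -288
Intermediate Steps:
M = -60
-85 - Z(M, -51) = -85 - 1*203 = -85 - 203 = -288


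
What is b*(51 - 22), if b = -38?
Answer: -1102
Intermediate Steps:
b*(51 - 22) = -38*(51 - 22) = -38*29 = -1102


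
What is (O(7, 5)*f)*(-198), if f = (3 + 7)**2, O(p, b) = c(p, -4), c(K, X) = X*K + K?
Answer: 415800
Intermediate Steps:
c(K, X) = K + K*X (c(K, X) = K*X + K = K + K*X)
O(p, b) = -3*p (O(p, b) = p*(1 - 4) = p*(-3) = -3*p)
f = 100 (f = 10**2 = 100)
(O(7, 5)*f)*(-198) = (-3*7*100)*(-198) = -21*100*(-198) = -2100*(-198) = 415800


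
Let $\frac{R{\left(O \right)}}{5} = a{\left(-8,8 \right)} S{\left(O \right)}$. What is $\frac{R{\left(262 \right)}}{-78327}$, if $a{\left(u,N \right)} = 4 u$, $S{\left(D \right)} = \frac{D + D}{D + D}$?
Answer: $\frac{160}{78327} \approx 0.0020427$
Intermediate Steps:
$S{\left(D \right)} = 1$ ($S{\left(D \right)} = \frac{2 D}{2 D} = 2 D \frac{1}{2 D} = 1$)
$R{\left(O \right)} = -160$ ($R{\left(O \right)} = 5 \cdot 4 \left(-8\right) 1 = 5 \left(\left(-32\right) 1\right) = 5 \left(-32\right) = -160$)
$\frac{R{\left(262 \right)}}{-78327} = - \frac{160}{-78327} = \left(-160\right) \left(- \frac{1}{78327}\right) = \frac{160}{78327}$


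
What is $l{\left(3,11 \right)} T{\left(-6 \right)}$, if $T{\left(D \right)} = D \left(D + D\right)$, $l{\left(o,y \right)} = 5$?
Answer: $360$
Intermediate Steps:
$T{\left(D \right)} = 2 D^{2}$ ($T{\left(D \right)} = D 2 D = 2 D^{2}$)
$l{\left(3,11 \right)} T{\left(-6 \right)} = 5 \cdot 2 \left(-6\right)^{2} = 5 \cdot 2 \cdot 36 = 5 \cdot 72 = 360$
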